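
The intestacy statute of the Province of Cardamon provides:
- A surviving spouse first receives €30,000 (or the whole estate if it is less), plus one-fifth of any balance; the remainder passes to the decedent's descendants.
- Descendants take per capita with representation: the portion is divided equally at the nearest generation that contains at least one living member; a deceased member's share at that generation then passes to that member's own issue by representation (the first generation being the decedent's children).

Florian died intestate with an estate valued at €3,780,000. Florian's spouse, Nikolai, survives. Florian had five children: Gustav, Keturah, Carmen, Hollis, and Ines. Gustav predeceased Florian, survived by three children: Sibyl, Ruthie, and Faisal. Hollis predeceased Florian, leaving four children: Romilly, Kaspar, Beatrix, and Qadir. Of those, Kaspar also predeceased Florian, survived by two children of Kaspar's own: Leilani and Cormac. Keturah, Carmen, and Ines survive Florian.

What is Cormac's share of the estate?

Nikolai first takes €30,000, leaving a balance of €3,750,000. Nikolai then takes one-fifth of the balance (€750,000), for a total of €780,000. The remaining €3,000,000 passes to the descendants.
The descendants' portion (€3,000,000) is divided into 5 shares of €600,000: Keturah, Carmen, and Ines each take €600,000; Gustav's €600,000 share passes to Gustav's issue; Hollis's €600,000 share passes to Hollis's issue.
Gustav's share (€600,000) is divided into 3 shares of €200,000: Sibyl, Ruthie, and Faisal each take €200,000.
Hollis's share (€600,000) is divided into 4 shares of €150,000: Romilly, Beatrix, and Qadir each take €150,000; Kaspar's €150,000 share passes to Kaspar's issue.
Kaspar's share (€150,000) is divided into 2 shares of €75,000: Leilani and Cormac each take €75,000.

Cormac receives €75,000.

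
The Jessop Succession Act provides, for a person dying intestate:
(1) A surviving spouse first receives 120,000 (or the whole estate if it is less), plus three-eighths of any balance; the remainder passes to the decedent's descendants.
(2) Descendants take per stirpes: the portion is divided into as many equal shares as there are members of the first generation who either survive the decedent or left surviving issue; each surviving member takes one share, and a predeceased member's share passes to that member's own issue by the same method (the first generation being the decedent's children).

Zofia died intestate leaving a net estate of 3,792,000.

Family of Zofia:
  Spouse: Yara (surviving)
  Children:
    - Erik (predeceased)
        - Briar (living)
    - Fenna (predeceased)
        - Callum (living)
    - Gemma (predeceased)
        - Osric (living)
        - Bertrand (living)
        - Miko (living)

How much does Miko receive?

Yara first takes 120,000, leaving a balance of 3,672,000. Yara then takes three-eighths of the balance (1,377,000), for a total of 1,497,000. The remaining 2,295,000 passes to the descendants.
The descendants' portion (2,295,000) is divided into 3 shares of 765,000: Erik's 765,000 share passes to Erik's issue; Fenna's 765,000 share passes to Fenna's issue; Gemma's 765,000 share passes to Gemma's issue.
Erik's share (765,000) passes entirely to Briar.
Fenna's share (765,000) passes entirely to Callum.
Gemma's share (765,000) is divided into 3 shares of 255,000: Osric, Bertrand, and Miko each take 255,000.

Miko receives 255,000.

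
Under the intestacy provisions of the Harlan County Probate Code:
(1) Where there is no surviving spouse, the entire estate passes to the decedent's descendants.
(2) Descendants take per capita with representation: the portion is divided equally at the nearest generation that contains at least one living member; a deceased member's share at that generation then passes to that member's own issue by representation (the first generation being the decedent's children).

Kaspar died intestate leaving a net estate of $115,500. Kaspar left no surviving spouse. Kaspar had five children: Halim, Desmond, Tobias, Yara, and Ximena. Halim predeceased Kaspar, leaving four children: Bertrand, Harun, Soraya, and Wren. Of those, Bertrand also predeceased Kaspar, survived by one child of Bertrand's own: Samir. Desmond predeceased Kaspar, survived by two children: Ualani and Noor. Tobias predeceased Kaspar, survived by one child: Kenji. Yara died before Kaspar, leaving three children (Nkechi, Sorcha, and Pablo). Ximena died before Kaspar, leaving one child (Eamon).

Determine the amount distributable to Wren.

Wren receives $10,500.

The entire $115,500 passes to the descendants.
No child survives, so the initial division is made at the grandchildren's generation.
That amount ($115,500) is divided into 11 shares of $10,500: Harun, Soraya, Wren, Ualani, Noor, Kenji, Nkechi, Sorcha, Pablo, and Eamon each take $10,500; Bertrand's $10,500 share passes to Bertrand's issue.
Bertrand's share ($10,500) passes entirely to Samir.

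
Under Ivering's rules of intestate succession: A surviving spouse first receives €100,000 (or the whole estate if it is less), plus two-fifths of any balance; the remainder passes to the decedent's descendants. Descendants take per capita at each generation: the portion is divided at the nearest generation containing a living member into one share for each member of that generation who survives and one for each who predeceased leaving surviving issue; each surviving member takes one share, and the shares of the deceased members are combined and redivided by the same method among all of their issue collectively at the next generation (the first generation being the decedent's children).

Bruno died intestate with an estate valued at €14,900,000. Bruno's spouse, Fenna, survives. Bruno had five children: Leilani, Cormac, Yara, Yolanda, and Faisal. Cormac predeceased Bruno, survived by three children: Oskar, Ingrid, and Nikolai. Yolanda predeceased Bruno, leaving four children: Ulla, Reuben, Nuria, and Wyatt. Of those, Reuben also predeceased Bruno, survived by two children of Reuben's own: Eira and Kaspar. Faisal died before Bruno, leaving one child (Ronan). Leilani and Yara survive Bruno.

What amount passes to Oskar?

Oskar receives €666,000.

Fenna first takes €100,000, leaving a balance of €14,800,000. Fenna then takes two-fifths of the balance (€5,920,000), for a total of €6,020,000. The remaining €8,880,000 passes to the descendants.
The descendants' portion (€8,880,000) is divided at the children's generation into 5 shares of €1,776,000. Leilani and Yara each take €1,776,000. The 3 shares of the deceased (Cormac, Yolanda, and Faisal) are combined into a pool of €5,328,000.
That pool (€5,328,000) is divided at the grandchildren's generation into 8 shares of €666,000. Oskar, Ingrid, Nikolai, Ulla, Nuria, Wyatt, and Ronan each take €666,000. The remaining share for the deceased Reuben (€666,000) is carried to the next generation.
That pool (€666,000) is divided at the great-grandchildren's generation equally among Eira and Kaspar: €333,000 each.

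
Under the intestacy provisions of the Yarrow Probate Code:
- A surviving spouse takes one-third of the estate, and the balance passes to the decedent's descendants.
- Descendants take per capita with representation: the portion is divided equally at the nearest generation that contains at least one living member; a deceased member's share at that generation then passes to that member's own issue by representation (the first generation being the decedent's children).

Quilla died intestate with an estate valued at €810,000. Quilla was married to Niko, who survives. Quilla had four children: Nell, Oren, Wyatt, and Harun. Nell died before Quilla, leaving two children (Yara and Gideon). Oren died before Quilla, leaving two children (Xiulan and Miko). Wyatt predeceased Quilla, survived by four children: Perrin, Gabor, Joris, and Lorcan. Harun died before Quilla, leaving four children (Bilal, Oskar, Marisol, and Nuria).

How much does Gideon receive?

Gideon receives €45,000.

Niko takes one-third of €810,000 = €270,000. The remaining €540,000 passes to the descendants.
No child survives, so the initial division is made at the grandchildren's generation.
The descendants' portion (€540,000) is divided into 12 shares of €45,000: Yara, Gideon, Xiulan, Miko, Perrin, Gabor, Joris, Lorcan, Bilal, Oskar, Marisol, and Nuria each take €45,000.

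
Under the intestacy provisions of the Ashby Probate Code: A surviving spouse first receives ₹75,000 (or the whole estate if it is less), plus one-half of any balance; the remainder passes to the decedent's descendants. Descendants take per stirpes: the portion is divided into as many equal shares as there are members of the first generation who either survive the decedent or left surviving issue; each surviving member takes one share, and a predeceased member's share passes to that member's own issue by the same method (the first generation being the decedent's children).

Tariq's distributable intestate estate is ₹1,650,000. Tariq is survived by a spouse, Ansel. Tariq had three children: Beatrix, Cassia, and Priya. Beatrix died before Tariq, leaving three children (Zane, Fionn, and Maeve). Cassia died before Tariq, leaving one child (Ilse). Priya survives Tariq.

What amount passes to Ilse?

Ansel first takes ₹75,000, leaving a balance of ₹1,575,000. Ansel then takes one-half of the balance (₹787,500), for a total of ₹862,500. The remaining ₹787,500 passes to the descendants.
The descendants' portion (₹787,500) is divided into 3 shares of ₹262,500: Priya takes ₹262,500; Beatrix's ₹262,500 share passes to Beatrix's issue; Cassia's ₹262,500 share passes to Cassia's issue.
Beatrix's share (₹262,500) is divided into 3 shares of ₹87,500: Zane, Fionn, and Maeve each take ₹87,500.
Cassia's share (₹262,500) passes entirely to Ilse.

Ilse receives ₹262,500.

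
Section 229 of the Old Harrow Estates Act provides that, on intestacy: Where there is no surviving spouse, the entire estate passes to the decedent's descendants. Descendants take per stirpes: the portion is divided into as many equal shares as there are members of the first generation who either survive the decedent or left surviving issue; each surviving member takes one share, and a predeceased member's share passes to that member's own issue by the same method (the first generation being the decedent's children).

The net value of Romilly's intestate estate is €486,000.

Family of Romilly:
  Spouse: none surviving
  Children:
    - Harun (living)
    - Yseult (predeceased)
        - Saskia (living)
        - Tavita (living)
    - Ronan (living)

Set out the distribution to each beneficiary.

The entire €486,000 passes to the descendants.
That amount (€486,000) is divided into 3 shares of €162,000: Harun and Ronan each take €162,000; Yseult's €162,000 share passes to Yseult's issue.
Yseult's share (€162,000) is divided into 2 shares of €81,000: Saskia and Tavita each take €81,000.

Harun: €162,000; Saskia: €81,000; Tavita: €81,000; Ronan: €162,000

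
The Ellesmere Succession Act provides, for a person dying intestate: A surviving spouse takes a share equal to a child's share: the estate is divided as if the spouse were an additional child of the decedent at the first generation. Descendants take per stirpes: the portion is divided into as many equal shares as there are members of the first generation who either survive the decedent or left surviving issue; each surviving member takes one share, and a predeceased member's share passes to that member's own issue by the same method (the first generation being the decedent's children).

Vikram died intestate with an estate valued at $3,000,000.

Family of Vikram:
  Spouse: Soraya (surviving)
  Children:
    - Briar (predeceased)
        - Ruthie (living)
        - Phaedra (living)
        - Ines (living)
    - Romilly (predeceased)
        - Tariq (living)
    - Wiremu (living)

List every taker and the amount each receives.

The spouse counts as an additional share at the children's level, so there are 4 primary shares of $750,000. Soraya takes one such share ($750,000).
The children's combined portion ($2,250,000) is divided into 3 shares of $750,000: Wiremu takes $750,000; Briar's $750,000 share passes to Briar's issue; Romilly's $750,000 share passes to Romilly's issue.
Briar's share ($750,000) is divided into 3 shares of $250,000: Ruthie, Phaedra, and Ines each take $250,000.
Romilly's share ($750,000) passes entirely to Tariq.

Soraya: $750,000; Ruthie: $250,000; Phaedra: $250,000; Ines: $250,000; Tariq: $750,000; Wiremu: $750,000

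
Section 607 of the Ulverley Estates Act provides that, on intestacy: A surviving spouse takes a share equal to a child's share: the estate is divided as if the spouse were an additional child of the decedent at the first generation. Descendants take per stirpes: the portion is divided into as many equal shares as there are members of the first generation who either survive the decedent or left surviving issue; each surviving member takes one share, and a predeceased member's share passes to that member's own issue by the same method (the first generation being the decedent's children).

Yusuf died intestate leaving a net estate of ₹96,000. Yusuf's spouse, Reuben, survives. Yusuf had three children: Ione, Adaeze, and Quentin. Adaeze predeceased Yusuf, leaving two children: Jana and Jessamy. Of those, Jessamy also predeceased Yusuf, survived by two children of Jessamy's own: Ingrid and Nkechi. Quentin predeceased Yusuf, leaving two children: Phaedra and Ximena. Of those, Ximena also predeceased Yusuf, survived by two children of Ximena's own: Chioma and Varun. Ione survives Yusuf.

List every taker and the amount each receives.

Reuben: ₹24,000; Ione: ₹24,000; Jana: ₹12,000; Ingrid: ₹6,000; Nkechi: ₹6,000; Phaedra: ₹12,000; Chioma: ₹6,000; Varun: ₹6,000

The spouse counts as an additional share at the children's level, so there are 4 primary shares of ₹24,000. Reuben takes one such share (₹24,000).
The children's combined portion (₹72,000) is divided into 3 shares of ₹24,000: Ione takes ₹24,000; Adaeze's ₹24,000 share passes to Adaeze's issue; Quentin's ₹24,000 share passes to Quentin's issue.
Adaeze's share (₹24,000) is divided into 2 shares of ₹12,000: Jana takes ₹12,000; Jessamy's ₹12,000 share passes to Jessamy's issue.
Jessamy's share (₹12,000) is divided into 2 shares of ₹6,000: Ingrid and Nkechi each take ₹6,000.
Quentin's share (₹24,000) is divided into 2 shares of ₹12,000: Phaedra takes ₹12,000; Ximena's ₹12,000 share passes to Ximena's issue.
Ximena's share (₹12,000) is divided into 2 shares of ₹6,000: Chioma and Varun each take ₹6,000.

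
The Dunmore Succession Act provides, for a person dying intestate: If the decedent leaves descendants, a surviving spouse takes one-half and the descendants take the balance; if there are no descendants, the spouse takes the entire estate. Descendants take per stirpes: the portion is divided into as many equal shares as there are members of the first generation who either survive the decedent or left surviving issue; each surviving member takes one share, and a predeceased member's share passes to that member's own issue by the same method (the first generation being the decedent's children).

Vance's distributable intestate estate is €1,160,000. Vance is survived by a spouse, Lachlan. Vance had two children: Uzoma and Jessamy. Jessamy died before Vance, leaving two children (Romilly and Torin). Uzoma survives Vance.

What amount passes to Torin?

Torin receives €145,000.

Lachlan takes one-half of €1,160,000 = €580,000. The remaining €580,000 passes to the descendants.
The descendants' portion (€580,000) is divided into 2 shares of €290,000: Uzoma takes €290,000; Jessamy's €290,000 share passes to Jessamy's issue.
Jessamy's share (€290,000) is divided into 2 shares of €145,000: Romilly and Torin each take €145,000.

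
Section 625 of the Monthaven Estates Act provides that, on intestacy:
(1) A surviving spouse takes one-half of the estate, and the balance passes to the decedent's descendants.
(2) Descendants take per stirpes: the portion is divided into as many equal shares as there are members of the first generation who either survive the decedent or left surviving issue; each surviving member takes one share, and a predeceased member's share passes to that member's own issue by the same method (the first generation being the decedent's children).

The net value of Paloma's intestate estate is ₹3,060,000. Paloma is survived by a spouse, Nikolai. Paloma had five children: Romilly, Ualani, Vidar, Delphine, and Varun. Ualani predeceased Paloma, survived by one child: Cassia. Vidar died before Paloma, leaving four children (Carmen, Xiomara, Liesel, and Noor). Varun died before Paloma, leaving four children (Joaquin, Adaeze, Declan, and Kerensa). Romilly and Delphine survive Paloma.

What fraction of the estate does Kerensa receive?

Kerensa receives 1/40 of the estate.

Nikolai takes one-half of ₹3,060,000 = ₹1,530,000. The remaining ₹1,530,000 passes to the descendants.
The descendants' portion (₹1,530,000) is divided into 5 shares of ₹306,000: Romilly and Delphine each take ₹306,000; Ualani's ₹306,000 share passes to Ualani's issue; Vidar's ₹306,000 share passes to Vidar's issue; Varun's ₹306,000 share passes to Varun's issue.
Ualani's share (₹306,000) passes entirely to Cassia.
Vidar's share (₹306,000) is divided into 4 shares of ₹76,500: Carmen, Xiomara, Liesel, and Noor each take ₹76,500.
Varun's share (₹306,000) is divided into 4 shares of ₹76,500: Joaquin, Adaeze, Declan, and Kerensa each take ₹76,500.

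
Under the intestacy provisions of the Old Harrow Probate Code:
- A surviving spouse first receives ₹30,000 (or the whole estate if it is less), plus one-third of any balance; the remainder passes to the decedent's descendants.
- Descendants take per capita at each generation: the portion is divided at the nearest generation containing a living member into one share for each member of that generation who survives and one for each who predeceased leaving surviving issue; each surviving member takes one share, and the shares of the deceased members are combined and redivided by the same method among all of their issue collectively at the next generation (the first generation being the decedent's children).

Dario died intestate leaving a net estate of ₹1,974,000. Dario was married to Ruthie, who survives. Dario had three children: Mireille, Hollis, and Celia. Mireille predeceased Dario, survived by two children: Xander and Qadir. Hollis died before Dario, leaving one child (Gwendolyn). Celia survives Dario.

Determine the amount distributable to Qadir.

Ruthie first takes ₹30,000, leaving a balance of ₹1,944,000. Ruthie then takes one-third of the balance (₹648,000), for a total of ₹678,000. The remaining ₹1,296,000 passes to the descendants.
The descendants' portion (₹1,296,000) is divided at the children's generation into 3 shares of ₹432,000. Celia takes ₹432,000. The 2 shares of the deceased (Mireille and Hollis) are combined into a pool of ₹864,000.
That pool (₹864,000) is divided at the grandchildren's generation equally among Xander, Qadir, and Gwendolyn: ₹288,000 each.

Qadir receives ₹288,000.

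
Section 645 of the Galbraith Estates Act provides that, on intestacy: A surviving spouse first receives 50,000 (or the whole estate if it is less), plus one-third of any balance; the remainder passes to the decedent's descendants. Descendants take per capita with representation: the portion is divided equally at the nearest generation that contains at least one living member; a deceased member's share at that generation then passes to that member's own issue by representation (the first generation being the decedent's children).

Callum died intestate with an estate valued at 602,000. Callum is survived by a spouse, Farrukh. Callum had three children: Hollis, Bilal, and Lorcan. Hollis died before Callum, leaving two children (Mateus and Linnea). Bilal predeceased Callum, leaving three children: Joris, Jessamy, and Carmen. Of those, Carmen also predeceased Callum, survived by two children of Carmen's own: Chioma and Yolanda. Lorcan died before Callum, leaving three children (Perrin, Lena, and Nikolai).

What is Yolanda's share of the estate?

Yolanda receives 23,000.

Farrukh first takes 50,000, leaving a balance of 552,000. Farrukh then takes one-third of the balance (184,000), for a total of 234,000. The remaining 368,000 passes to the descendants.
No child survives, so the initial division is made at the grandchildren's generation.
The descendants' portion (368,000) is divided into 8 shares of 46,000: Mateus, Linnea, Joris, Jessamy, Perrin, Lena, and Nikolai each take 46,000; Carmen's 46,000 share passes to Carmen's issue.
Carmen's share (46,000) is divided into 2 shares of 23,000: Chioma and Yolanda each take 23,000.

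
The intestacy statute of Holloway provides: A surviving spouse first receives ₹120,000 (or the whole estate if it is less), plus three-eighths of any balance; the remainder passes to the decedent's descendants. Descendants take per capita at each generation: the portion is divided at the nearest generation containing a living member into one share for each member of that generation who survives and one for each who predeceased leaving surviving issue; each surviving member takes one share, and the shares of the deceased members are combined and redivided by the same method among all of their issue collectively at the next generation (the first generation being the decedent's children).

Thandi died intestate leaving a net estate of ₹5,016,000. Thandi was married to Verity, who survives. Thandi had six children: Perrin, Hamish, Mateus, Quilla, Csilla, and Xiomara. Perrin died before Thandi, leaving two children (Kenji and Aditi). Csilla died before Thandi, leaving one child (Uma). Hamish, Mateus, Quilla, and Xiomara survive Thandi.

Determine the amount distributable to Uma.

Uma receives ₹340,000.

Verity first takes ₹120,000, leaving a balance of ₹4,896,000. Verity then takes three-eighths of the balance (₹1,836,000), for a total of ₹1,956,000. The remaining ₹3,060,000 passes to the descendants.
The descendants' portion (₹3,060,000) is divided at the children's generation into 6 shares of ₹510,000. Hamish, Mateus, Quilla, and Xiomara each take ₹510,000. The 2 shares of the deceased (Perrin and Csilla) are combined into a pool of ₹1,020,000.
That pool (₹1,020,000) is divided at the grandchildren's generation equally among Kenji, Aditi, and Uma: ₹340,000 each.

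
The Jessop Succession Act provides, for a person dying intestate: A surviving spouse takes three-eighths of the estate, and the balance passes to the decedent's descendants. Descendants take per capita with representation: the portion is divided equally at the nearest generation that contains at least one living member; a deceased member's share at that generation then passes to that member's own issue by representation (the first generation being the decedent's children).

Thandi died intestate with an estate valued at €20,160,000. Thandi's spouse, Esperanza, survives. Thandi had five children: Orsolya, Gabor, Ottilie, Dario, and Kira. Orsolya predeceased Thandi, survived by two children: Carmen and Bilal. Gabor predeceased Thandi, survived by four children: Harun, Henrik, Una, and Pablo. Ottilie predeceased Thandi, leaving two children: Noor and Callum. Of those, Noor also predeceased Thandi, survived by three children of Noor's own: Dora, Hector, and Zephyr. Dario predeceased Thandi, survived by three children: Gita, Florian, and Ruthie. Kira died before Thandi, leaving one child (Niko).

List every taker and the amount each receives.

Esperanza takes three-eighths of €20,160,000 = €7,560,000. The remaining €12,600,000 passes to the descendants.
No child survives, so the initial division is made at the grandchildren's generation.
The descendants' portion (€12,600,000) is divided into 12 shares of €1,050,000: Carmen, Bilal, Harun, Henrik, Una, Pablo, Callum, Gita, Florian, Ruthie, and Niko each take €1,050,000; Noor's €1,050,000 share passes to Noor's issue.
Noor's share (€1,050,000) is divided into 3 shares of €350,000: Dora, Hector, and Zephyr each take €350,000.

Esperanza: €7,560,000; Carmen: €1,050,000; Bilal: €1,050,000; Harun: €1,050,000; Henrik: €1,050,000; Una: €1,050,000; Pablo: €1,050,000; Dora: €350,000; Hector: €350,000; Zephyr: €350,000; Callum: €1,050,000; Gita: €1,050,000; Florian: €1,050,000; Ruthie: €1,050,000; Niko: €1,050,000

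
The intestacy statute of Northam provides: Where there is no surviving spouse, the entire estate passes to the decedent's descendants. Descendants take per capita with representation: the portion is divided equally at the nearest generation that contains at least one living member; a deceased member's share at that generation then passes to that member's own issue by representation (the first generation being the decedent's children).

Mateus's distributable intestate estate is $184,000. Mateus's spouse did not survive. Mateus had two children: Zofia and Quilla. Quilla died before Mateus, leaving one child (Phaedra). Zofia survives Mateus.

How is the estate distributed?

The entire $184,000 passes to the descendants.
That amount ($184,000) is divided into 2 shares of $92,000: Zofia takes $92,000; Quilla's $92,000 share passes to Quilla's issue.
Quilla's share ($92,000) passes entirely to Phaedra.

Zofia: $92,000; Phaedra: $92,000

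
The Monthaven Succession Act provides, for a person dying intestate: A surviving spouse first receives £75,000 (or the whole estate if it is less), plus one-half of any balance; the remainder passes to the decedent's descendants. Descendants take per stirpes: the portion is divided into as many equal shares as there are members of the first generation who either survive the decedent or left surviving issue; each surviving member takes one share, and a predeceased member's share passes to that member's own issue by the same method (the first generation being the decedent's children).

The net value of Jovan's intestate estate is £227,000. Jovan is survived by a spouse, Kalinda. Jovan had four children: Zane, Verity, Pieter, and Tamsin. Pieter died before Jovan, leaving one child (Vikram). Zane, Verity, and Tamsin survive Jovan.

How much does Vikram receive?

Vikram receives £19,000.

Kalinda first takes £75,000, leaving a balance of £152,000. Kalinda then takes one-half of the balance (£76,000), for a total of £151,000. The remaining £76,000 passes to the descendants.
The descendants' portion (£76,000) is divided into 4 shares of £19,000: Zane, Verity, and Tamsin each take £19,000; Pieter's £19,000 share passes to Pieter's issue.
Pieter's share (£19,000) passes entirely to Vikram.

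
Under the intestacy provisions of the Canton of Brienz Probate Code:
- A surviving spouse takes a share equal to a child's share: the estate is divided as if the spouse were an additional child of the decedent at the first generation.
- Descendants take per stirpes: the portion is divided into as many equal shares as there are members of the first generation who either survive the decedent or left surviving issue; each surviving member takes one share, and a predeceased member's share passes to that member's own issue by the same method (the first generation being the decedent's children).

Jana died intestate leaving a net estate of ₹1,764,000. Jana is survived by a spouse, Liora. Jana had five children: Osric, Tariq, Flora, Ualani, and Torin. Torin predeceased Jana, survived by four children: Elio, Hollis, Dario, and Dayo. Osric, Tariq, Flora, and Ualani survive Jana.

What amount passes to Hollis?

The spouse counts as an additional share at the children's level, so there are 6 primary shares of ₹294,000. Liora takes one such share (₹294,000).
The children's combined portion (₹1,470,000) is divided into 5 shares of ₹294,000: Osric, Tariq, Flora, and Ualani each take ₹294,000; Torin's ₹294,000 share passes to Torin's issue.
Torin's share (₹294,000) is divided into 4 shares of ₹73,500: Elio, Hollis, Dario, and Dayo each take ₹73,500.

Hollis receives ₹73,500.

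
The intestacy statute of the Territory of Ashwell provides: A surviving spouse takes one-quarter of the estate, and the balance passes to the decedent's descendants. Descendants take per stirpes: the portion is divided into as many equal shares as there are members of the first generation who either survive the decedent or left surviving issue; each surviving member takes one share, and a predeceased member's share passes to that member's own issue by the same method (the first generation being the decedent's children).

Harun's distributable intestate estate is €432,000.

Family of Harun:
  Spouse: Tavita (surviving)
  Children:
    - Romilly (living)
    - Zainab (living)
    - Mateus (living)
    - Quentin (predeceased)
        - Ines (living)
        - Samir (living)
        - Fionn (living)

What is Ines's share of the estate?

Ines receives €27,000.

Tavita takes one-quarter of €432,000 = €108,000. The remaining €324,000 passes to the descendants.
The descendants' portion (€324,000) is divided into 4 shares of €81,000: Romilly, Zainab, and Mateus each take €81,000; Quentin's €81,000 share passes to Quentin's issue.
Quentin's share (€81,000) is divided into 3 shares of €27,000: Ines, Samir, and Fionn each take €27,000.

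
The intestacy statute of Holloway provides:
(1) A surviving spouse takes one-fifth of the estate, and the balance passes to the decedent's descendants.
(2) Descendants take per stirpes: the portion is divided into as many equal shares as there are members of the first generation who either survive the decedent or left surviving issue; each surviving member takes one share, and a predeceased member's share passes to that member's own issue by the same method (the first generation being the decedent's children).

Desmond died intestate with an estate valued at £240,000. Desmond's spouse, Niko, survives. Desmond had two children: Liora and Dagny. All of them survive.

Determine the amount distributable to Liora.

Niko takes one-fifth of £240,000 = £48,000. The remaining £192,000 passes to the descendants.
The descendants' portion (£192,000) is divided into 2 shares of £96,000: Liora and Dagny each take £96,000.

Liora receives £96,000.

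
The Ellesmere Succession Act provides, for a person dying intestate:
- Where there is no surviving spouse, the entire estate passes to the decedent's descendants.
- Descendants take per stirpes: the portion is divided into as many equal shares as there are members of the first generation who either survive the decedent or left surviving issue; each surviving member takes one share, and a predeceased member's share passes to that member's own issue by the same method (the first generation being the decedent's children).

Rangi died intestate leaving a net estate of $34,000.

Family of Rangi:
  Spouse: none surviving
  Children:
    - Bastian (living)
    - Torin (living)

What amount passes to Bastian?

The entire $34,000 passes to the descendants.
That amount ($34,000) is divided into 2 shares of $17,000: Bastian and Torin each take $17,000.

Bastian receives $17,000.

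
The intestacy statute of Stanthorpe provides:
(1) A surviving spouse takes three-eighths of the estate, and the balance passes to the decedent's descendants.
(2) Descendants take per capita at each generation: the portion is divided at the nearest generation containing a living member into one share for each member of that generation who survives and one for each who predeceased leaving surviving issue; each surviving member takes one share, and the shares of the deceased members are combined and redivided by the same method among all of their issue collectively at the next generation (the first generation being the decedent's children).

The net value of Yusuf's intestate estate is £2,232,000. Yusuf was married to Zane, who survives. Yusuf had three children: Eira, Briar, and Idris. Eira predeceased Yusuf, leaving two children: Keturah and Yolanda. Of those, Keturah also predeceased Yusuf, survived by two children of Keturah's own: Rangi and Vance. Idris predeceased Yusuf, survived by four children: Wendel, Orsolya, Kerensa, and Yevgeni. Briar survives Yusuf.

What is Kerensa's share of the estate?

Zane takes three-eighths of £2,232,000 = £837,000. The remaining £1,395,000 passes to the descendants.
The descendants' portion (£1,395,000) is divided at the children's generation into 3 shares of £465,000. Briar takes £465,000. The 2 shares of the deceased (Eira and Idris) are combined into a pool of £930,000.
That pool (£930,000) is divided at the grandchildren's generation into 6 shares of £155,000. Yolanda, Wendel, Orsolya, Kerensa, and Yevgeni each take £155,000. The remaining share for the deceased Keturah (£155,000) is carried to the next generation.
That pool (£155,000) is divided at the great-grandchildren's generation equally among Rangi and Vance: £77,500 each.

Kerensa receives £155,000.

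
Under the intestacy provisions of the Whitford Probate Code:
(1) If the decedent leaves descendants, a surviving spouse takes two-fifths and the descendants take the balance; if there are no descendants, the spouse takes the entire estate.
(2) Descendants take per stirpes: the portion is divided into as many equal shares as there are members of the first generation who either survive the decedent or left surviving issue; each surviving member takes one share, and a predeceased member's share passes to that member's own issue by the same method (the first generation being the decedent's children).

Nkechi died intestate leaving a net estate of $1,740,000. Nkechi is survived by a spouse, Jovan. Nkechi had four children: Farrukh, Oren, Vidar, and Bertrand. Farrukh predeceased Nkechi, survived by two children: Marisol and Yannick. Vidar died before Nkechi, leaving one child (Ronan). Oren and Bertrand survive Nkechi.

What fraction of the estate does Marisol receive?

Jovan takes two-fifths of $1,740,000 = $696,000. The remaining $1,044,000 passes to the descendants.
The descendants' portion ($1,044,000) is divided into 4 shares of $261,000: Oren and Bertrand each take $261,000; Farrukh's $261,000 share passes to Farrukh's issue; Vidar's $261,000 share passes to Vidar's issue.
Farrukh's share ($261,000) is divided into 2 shares of $130,500: Marisol and Yannick each take $130,500.
Vidar's share ($261,000) passes entirely to Ronan.

Marisol receives 3/40 of the estate.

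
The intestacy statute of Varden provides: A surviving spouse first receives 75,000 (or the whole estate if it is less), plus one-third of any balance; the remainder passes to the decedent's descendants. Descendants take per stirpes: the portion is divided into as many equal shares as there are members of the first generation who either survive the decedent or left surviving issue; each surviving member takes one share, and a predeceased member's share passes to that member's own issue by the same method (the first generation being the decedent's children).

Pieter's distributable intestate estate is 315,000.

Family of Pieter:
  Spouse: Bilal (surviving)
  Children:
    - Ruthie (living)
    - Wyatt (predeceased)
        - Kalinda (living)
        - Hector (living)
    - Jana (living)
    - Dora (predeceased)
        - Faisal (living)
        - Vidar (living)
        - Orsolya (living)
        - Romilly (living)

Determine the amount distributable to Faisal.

Faisal receives 10,000.

Bilal first takes 75,000, leaving a balance of 240,000. Bilal then takes one-third of the balance (80,000), for a total of 155,000. The remaining 160,000 passes to the descendants.
The descendants' portion (160,000) is divided into 4 shares of 40,000: Ruthie and Jana each take 40,000; Wyatt's 40,000 share passes to Wyatt's issue; Dora's 40,000 share passes to Dora's issue.
Wyatt's share (40,000) is divided into 2 shares of 20,000: Kalinda and Hector each take 20,000.
Dora's share (40,000) is divided into 4 shares of 10,000: Faisal, Vidar, Orsolya, and Romilly each take 10,000.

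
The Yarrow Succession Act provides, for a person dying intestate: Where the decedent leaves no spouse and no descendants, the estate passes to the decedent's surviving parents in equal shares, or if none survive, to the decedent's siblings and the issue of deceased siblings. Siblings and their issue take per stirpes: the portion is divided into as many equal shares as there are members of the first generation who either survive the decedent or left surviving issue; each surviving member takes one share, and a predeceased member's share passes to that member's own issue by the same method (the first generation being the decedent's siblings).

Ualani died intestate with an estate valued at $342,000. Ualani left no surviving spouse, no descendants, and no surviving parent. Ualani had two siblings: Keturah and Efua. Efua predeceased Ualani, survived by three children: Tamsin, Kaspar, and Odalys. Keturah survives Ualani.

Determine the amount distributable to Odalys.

The entire $342,000 passes to the siblings and their issue.
That amount ($342,000) is divided into 2 shares of $171,000: Keturah takes $171,000; Efua's $171,000 share passes to Efua's issue.
Efua's share ($171,000) is divided into 3 shares of $57,000: Tamsin, Kaspar, and Odalys each take $57,000.

Odalys receives $57,000.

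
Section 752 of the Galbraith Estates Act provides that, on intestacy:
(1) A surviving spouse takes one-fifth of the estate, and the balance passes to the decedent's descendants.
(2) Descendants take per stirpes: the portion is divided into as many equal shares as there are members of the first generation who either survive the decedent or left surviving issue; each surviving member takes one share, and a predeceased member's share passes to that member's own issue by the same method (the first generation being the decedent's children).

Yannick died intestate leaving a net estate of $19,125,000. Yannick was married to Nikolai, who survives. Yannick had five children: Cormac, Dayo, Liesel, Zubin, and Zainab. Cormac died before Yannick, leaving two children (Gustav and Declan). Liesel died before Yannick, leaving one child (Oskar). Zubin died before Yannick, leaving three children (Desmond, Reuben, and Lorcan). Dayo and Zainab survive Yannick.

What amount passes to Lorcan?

Lorcan receives $1,020,000.

Nikolai takes one-fifth of $19,125,000 = $3,825,000. The remaining $15,300,000 passes to the descendants.
The descendants' portion ($15,300,000) is divided into 5 shares of $3,060,000: Dayo and Zainab each take $3,060,000; Cormac's $3,060,000 share passes to Cormac's issue; Liesel's $3,060,000 share passes to Liesel's issue; Zubin's $3,060,000 share passes to Zubin's issue.
Cormac's share ($3,060,000) is divided into 2 shares of $1,530,000: Gustav and Declan each take $1,530,000.
Liesel's share ($3,060,000) passes entirely to Oskar.
Zubin's share ($3,060,000) is divided into 3 shares of $1,020,000: Desmond, Reuben, and Lorcan each take $1,020,000.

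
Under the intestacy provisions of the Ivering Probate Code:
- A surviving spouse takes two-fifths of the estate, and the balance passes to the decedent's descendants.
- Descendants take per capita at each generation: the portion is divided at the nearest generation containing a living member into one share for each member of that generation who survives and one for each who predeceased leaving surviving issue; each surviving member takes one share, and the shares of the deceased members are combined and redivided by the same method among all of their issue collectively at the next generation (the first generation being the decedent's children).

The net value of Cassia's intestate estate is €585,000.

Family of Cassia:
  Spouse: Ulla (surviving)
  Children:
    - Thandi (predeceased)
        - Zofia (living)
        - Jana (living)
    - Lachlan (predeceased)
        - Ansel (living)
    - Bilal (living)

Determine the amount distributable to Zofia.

Zofia receives €78,000.

Ulla takes two-fifths of €585,000 = €234,000. The remaining €351,000 passes to the descendants.
The descendants' portion (€351,000) is divided at the children's generation into 3 shares of €117,000. Bilal takes €117,000. The 2 shares of the deceased (Thandi and Lachlan) are combined into a pool of €234,000.
That pool (€234,000) is divided at the grandchildren's generation equally among Zofia, Jana, and Ansel: €78,000 each.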